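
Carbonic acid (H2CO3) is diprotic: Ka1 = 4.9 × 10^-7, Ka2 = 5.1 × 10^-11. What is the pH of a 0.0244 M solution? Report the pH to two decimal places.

Ka1 ≫ Ka2, so treat the first dissociation as the only significant source of H+.
Ka1 = x²/(0.0244 − x) = 4.9 × 10^-7
x ≈ √(4.9 × 10^-7 × 0.0244) = 1.09 × 10^-4 M
pH = −log(1.09 × 10^-4) = 3.96

pH = 3.96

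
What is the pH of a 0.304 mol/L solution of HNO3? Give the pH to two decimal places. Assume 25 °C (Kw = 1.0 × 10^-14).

pH = 0.52

HNO3 is a strong acid and dissociates completely, so [H+] = 0.304 M.
pH = -log(0.304) = 0.52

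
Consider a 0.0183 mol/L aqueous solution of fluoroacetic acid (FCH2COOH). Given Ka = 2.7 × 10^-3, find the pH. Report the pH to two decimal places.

FCH2COOH ⇌ FCH2COO- + H+
Let x = [H+] at equilibrium. Ka = x²/(0.0183 − x).
The 5% rule fails; solving x² + Ka·x − Ka·C₀ = 0 exactly:
x = (−Ka + √(Ka² + 4·Ka·C₀))/2 = 5.81 × 10^-3 M
pH = −log[H+] = −log(5.81 × 10^-3) = 2.24

pH = 2.24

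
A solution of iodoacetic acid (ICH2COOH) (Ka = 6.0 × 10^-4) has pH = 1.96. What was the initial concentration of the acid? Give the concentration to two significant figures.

[H+] = 10^(-1.96) = 1.10 × 10^-2 M = x
Ka = x²/(C₀ − x) ⇒ C₀ = x + x²/Ka
C₀ = 1.10 × 10^-2 + (1.10 × 10^-2)²/(6.0 × 10^-4) = 2.13 × 10^-1 M

C₀ = 2.1 × 10^-1 M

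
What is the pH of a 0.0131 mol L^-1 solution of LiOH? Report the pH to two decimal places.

pH = 12.12

LiOH is a strong base; [OH-] = 0.0131 M.
pOH = -log(0.0131) = 1.88
pH = 14.00 - 1.88 = 12.12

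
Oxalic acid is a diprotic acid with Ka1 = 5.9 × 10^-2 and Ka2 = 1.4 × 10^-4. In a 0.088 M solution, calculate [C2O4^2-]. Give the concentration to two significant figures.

1.4 × 10^-4 M

First ionization gives [H+] ≈ [HC2O4-] = 4.84 × 10^-2 M.
Second step: Ka2 = [H+][C2O4^2-]/[HC2O4-] ≈ [C2O4^2-] (since [H+] ≈ [HC2O4-]).
So [C2O4^2-] ≈ Ka2.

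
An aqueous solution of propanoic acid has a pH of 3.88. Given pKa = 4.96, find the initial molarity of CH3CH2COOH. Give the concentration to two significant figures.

C₀ = 1.7 × 10^-3 M

[H+] = 10^(-3.88) = 1.32 × 10^-4 M = x
Ka = 10^(−4.96) = 1.10 × 10^-5
Ka = x²/(C₀ − x) ⇒ C₀ = x + x²/Ka
C₀ = 1.32 × 10^-4 + (1.32 × 10^-4)²/(1.10 × 10^-5) = 1.72 × 10^-3 M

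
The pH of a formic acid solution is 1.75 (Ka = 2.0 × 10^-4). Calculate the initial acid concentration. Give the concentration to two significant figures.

C₀ = 1.6 M

[H+] = 10^(-1.75) = 1.78 × 10^-2 M = x
Ka = x²/(C₀ − x) ⇒ C₀ = x + x²/Ka
C₀ = 1.78 × 10^-2 + (1.78 × 10^-2)²/(2.0 × 10^-4) = 1.60 M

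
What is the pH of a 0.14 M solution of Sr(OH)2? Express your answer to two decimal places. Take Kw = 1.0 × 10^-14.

Sr(OH)2 is a strong base (each formula unit releases 2 OH-); [OH-] = 0.28 M.
pOH = -log(0.28) = 0.55
pH = 14.00 - 0.55 = 13.45

pH = 13.45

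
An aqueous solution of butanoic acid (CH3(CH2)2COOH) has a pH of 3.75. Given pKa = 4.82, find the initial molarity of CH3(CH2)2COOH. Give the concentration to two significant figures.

[H+] = 10^(-3.75) = 1.78 × 10^-4 M = x
Ka = 10^(−4.82) = 1.51 × 10^-5
Ka = x²/(C₀ − x) ⇒ C₀ = x + x²/Ka
C₀ = 1.78 × 10^-4 + (1.78 × 10^-4)²/(1.51 × 10^-5) = 2.28 × 10^-3 M

C₀ = 2.3 × 10^-3 M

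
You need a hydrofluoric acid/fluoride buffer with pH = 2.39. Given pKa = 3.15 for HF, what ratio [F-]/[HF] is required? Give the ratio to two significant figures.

pH = pKa + log(r) ⇒ log(r) = 2.39 − 3.15 = -0.76
r = [F-]/[HF] = 10^(-0.76) = 0.174

ratio = 0.17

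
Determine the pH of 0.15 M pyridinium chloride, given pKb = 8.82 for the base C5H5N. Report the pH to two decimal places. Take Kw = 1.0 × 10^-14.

pH = 3.00

C5H5NH+ is the conjugate acid of the weak base C5H5N.
Kb = 10^(−8.82) = 1.51 × 10^-9
Ka = Kw/Kb = 1.0×10^-14 / 1.51 × 10^-9 = 6.62 × 10^-6
From the ICE table, Ka = x²/(0.15 − x) = 6.62 × 10^-6.
Since Ka ≪ C₀, x ≈ √(Ka·C₀) = 9.96 × 10^-4 M.
pH = −log(9.96 × 10^-4) = 3.00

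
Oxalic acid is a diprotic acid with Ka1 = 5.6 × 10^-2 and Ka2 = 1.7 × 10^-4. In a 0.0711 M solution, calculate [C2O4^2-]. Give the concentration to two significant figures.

First ionization gives [H+] ≈ [HC2O4-] = 4.10 × 10^-2 M.
Second step: Ka2 = [H+][C2O4^2-]/[HC2O4-] ≈ [C2O4^2-] (since [H+] ≈ [HC2O4-]).
So [C2O4^2-] ≈ Ka2.

1.7 × 10^-4 M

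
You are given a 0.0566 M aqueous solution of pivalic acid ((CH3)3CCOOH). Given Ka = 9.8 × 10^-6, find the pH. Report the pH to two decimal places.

(CH3)3CCOOH ⇌ (CH3)3CCOO- + H+
Ka = [H+]²/(0.0566 − [H+]) = 9.8 × 10^-6
Since Ka ≪ C₀, [H+] ≈ √(Ka·C₀) = 7.45 × 10^-4 M.
([H+]/C₀ = 1.3% < 5%, so the approximation holds.)
pH = −log(7.45 × 10^-4) = 3.13

pH = 3.13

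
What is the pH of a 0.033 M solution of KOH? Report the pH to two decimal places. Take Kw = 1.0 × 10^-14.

KOH is a strong base; [OH-] = 0.033 M.
pOH = -log(0.033) = 1.48
pH = 14.00 - 1.48 = 12.52

pH = 12.52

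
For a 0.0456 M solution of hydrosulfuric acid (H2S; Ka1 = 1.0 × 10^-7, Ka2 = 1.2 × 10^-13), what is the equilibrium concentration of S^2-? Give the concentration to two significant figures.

1.2 × 10^-13 M

First ionization gives [H+] ≈ [HS-] = 6.75 × 10^-5 M.
Second step: Ka2 = [H+][S^2-]/[HS-] ≈ [S^2-] (since [H+] ≈ [HS-]).
So [S^2-] ≈ Ka2.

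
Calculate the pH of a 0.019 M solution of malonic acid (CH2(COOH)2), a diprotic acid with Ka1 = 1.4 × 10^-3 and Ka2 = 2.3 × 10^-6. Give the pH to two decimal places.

pH = 2.35

Since Ka1 ≫ Ka2, the first ionization dominates [H+].
Ka1 = x²/(0.019 − x) = 1.4 × 10^-3
Solving the quadratic: x = (−Ka1 + √(Ka1² + 4·Ka1·C₀))/2 = 4.50 × 10^-3 M
pH = −log(4.50 × 10^-3) = 2.35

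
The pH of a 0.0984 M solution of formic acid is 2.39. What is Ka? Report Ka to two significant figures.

Ka = 1.8 × 10^-4

[H+] = 10^(-2.39) = 4.07 × 10^-3 M
At equilibrium [HA] = 0.0984 − 4.07 × 10^-3 = 9.43 × 10^-2 M
Ka = [H+][A-]/[HA] = (4.07 × 10^-3)² / 9.43 × 10^-2 = 1.8 × 10^-4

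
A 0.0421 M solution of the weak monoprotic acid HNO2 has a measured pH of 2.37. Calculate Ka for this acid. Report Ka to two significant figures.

[H+] = 10^(-2.37) = 4.27 × 10^-3 M
At equilibrium [HA] = 0.0421 − 4.27 × 10^-3 = 3.78 × 10^-2 M
Ka = [H+][A-]/[HA] = (4.27 × 10^-3)² / 3.78 × 10^-2 = 4.8 × 10^-4

Ka = 4.8 × 10^-4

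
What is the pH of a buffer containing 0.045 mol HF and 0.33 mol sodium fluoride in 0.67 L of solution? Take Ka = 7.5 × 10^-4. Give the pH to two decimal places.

pH = 3.99

pKa = −log(7.5 × 10^-4) = 3.125
Using pH = pKa + log([base]/[acid]) with [base]/[acid] = 0.33/0.045:
pH = 3.125 + (+0.865) = 3.99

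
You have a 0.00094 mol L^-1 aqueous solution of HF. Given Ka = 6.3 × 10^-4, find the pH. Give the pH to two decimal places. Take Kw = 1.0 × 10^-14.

pH = 3.29

HF ⇌ F- + H+
Let x = [H+] at equilibrium. Ka = x²/(0.00094 − x).
The 5% rule fails; solving x² + Ka·x − Ka·C₀ = 0 exactly:
x = [−0.00063 + √(0.00063² + 2.37e-06)]/2 = 5.17 × 10^-4 M
pH = −log(5.17 × 10^-4) = 3.29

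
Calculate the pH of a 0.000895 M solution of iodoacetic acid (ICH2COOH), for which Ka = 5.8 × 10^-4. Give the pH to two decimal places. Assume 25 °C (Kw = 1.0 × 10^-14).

pH = 3.31

ICH2COOH ⇌ ICH2COO- + H+
Ka = x²/(0.000895 − x) = 5.8 × 10^-4
The 5% rule fails; solving x² + Ka·x − Ka·C₀ = 0 exactly:
x = (−Ka + √(Ka² + 4·Ka·C₀))/2 = 4.87 × 10^-4 M
pH = −log[H+] = −log(4.87 × 10^-4) = 3.31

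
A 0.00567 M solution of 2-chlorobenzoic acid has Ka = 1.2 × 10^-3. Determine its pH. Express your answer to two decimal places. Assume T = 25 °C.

ClC6H4COOH ⇌ ClC6H4COO- + H+
From the ICE table, Ka = x²/(0.00567 − x) = 1.2 × 10^-3.
Here C₀/Ka ≈ 4.73, so the small-x approximation fails. Use the quadratic:
x = (−Ka + √(Ka² + 4·Ka·C₀))/2 = 2.08 × 10^-3 M
pH = −log(2.08 × 10^-3) = 2.68

pH = 2.68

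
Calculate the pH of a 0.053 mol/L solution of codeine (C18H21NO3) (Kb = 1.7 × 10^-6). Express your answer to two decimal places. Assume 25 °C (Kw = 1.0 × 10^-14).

pH = 10.48

C18H21NO3 + H2O ⇌ C18H22NO3+ + OH-
From the ICE table, Kb = [OH-]²/(0.053 − [OH-]) = 1.7 × 10^-6.
Assume [OH-] ≪ 0.053: [OH-] ≈ √(1.7 × 10^-6 × 0.053) = 3.00 × 10^-4 M
pOH = 3.52, so pH = 14.00 − pOH = 10.48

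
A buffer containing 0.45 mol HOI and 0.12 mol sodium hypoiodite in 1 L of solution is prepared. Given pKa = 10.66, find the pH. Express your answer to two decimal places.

pH = pKa + log([A⁻]/[HA]) = 10.66 + log(0.12/0.45)
pH = 10.66 + (-0.574) = 10.09

pH = 10.09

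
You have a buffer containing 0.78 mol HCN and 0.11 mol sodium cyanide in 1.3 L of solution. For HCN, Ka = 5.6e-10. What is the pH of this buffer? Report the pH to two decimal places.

pH = 8.40

pKa = −log(5.6 × 10^-10) = 9.252
Using pH = pKa + log([base]/[acid]) with [base]/[acid] = 0.11/0.78:
pH = 9.252 + (-0.851) = 8.40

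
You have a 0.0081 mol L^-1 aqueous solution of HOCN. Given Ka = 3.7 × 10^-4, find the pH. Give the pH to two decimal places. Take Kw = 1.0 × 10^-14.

HOCN ⇌ OCN- + H+
Ka = [H+]²/(0.0081 − [H+]) = 3.7 × 10^-4
[H+] is not negligible relative to C₀; solve [H+]² + 0.00037·[H+] − 3e-06 = 0.
[H+] = [−0.00037 + √(0.00037² + 1.2e-05)]/2 = 1.56 × 10^-3 M
pH = −log[H+] = −log(1.56 × 10^-3) = 2.81

pH = 2.81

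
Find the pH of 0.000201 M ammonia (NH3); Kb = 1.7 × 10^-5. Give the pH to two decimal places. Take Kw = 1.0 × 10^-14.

pH = 9.70

NH3 + H2O ⇌ NH4+ + OH-
Let x = [OH-] at equilibrium. Kb = x²/(0.000201 − x).
The 5% rule fails; solving x² + Kb·x − Kb·C₀ = 0 exactly:
x = [−1.7e-05 + √(1.7e-05² + 1.37e-08)]/2 = 5.06 × 10^-5 M
pOH = 4.30, so pH = 14.00 − pOH = 9.70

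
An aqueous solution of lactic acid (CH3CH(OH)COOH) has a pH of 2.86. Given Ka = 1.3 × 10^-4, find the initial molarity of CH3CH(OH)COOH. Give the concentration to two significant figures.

C₀ = 1.6 × 10^-2 M

[H+] = 10^(-2.86) = 1.38 × 10^-3 M = x
Ka = x²/(C₀ − x) ⇒ C₀ = x + x²/Ka
C₀ = 1.38 × 10^-3 + (1.38 × 10^-3)²/(1.3 × 10^-4) = 1.60 × 10^-2 M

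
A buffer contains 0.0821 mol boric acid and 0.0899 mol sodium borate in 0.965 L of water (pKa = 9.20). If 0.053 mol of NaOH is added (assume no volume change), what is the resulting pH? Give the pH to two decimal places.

pH = 9.89

OH- converts B(OH)3 to B(OH)4-: B(OH)3 → 0.0291 mol, B(OH)4- → 0.143 mol.
pH = pKa + log(n_B(OH)4-/n_B(OH)3) = 9.20 + log(0.143/0.0291) = 9.20 + (+0.691)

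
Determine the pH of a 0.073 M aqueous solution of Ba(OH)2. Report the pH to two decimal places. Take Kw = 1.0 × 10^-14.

pH = 13.16

Ba(OH)2 is a strong base (each formula unit releases 2 OH-); [OH-] = 0.146 M.
pOH = -log(0.146) = 0.84
pH = 14.00 - 0.84 = 13.16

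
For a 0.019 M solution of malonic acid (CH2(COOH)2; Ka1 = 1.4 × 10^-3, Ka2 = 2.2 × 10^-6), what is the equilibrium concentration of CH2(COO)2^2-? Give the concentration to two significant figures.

2.2 × 10^-6 M

First ionization gives [H+] ≈ [CH2(COOH)COO-] = 4.50 × 10^-3 M.
Second step: Ka2 = [H+][CH2(COO)2^2-]/[CH2(COOH)COO-] ≈ [CH2(COO)2^2-] (since [H+] ≈ [CH2(COOH)COO-]).
So [CH2(COO)2^2-] ≈ Ka2.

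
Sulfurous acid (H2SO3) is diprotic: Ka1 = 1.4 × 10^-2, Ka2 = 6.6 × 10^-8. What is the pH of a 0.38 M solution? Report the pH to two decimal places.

Ka1 ≫ Ka2, so treat the first dissociation as the only significant source of H+.
Ka1 = x²/(0.38 − x) = 1.4 × 10^-2
Solving the quadratic: x = (−Ka1 + √(Ka1² + 4·Ka1·C₀))/2 = 6.63 × 10^-2 M
pH = −log(6.63 × 10^-2) = 1.18

pH = 1.18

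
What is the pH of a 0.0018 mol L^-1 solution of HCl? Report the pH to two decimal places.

HCl is a strong acid and dissociates completely, so [H+] = 0.0018 M.
pH = -log(0.0018) = 2.74

pH = 2.74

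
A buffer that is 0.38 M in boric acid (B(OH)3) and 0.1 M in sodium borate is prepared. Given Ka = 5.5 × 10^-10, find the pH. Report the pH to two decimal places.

pKa = −log(5.5 × 10^-10) = 9.260
Henderson–Hasselbalch: pH = pKa + log([B(OH)4-]/[B(OH)3]) = 9.260 + log(0.1/0.38)
pH = 9.260 + (-0.580) = 8.68

pH = 8.68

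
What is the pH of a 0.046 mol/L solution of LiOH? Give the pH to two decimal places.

pH = 12.66

LiOH is a strong base; [OH-] = 0.046 M.
pOH = -log(0.046) = 1.34
pH = 14.00 - 1.34 = 12.66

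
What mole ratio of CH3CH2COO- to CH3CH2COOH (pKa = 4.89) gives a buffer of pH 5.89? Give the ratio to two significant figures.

pH = pKa + log(r) ⇒ log(r) = 5.89 − 4.89 = +1.00
r = [CH3CH2COO-]/[CH3CH2COOH] = 10^(+1.00) = 10

ratio = 10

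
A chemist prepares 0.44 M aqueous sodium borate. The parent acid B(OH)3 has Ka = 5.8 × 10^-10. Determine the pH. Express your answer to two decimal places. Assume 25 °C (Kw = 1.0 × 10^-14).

B(OH)4- is the conjugate base of the weak acid B(OH)3.
Kb = Kw/Ka = 1.0×10^-14 / 5.8 × 10^-10 = 1.72 × 10^-5
Kb = [OH-]²/(0.44 − [OH-]) = 1.72 × 10^-5
Assume [OH-] ≪ 0.44: [OH-] ≈ √(1.72 × 10^-5 × 0.44) = 2.75 × 10^-3 M
([OH-]/C₀ = 0.63% < 5%, so the approximation holds.)
pOH = −log(2.75 × 10^-3) = 2.56; pH = 14.00 − 2.56 = 11.44

pH = 11.44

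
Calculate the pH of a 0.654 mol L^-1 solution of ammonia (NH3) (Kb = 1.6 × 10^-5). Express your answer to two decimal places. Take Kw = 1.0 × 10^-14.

pH = 11.51

NH3 + H2O ⇌ NH4+ + OH-
Kb = [OH-]²/(0.654 − [OH-]) = 1.6 × 10^-5
Assume [OH-] ≪ 0.654: [OH-] ≈ √(1.6 × 10^-5 × 0.654) = 3.23 × 10^-3 M
([OH-]/C₀ = 0.49% < 5%, so the approximation holds.)
pOH = −log(3.23 × 10^-3) = 2.49; pH = 14.00 − 2.49 = 11.51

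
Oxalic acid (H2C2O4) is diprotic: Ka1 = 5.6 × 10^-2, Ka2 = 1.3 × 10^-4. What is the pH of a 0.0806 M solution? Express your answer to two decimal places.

Since Ka1 ≫ Ka2, the first ionization dominates [H+].
Ka1 = x²/(0.0806 − x) = 5.6 × 10^-2
Solving the quadratic: x = (−Ka1 + √(Ka1² + 4·Ka1·C₀))/2 = 4.48 × 10^-2 M
pH = −log(4.48 × 10^-2) = 1.35

pH = 1.35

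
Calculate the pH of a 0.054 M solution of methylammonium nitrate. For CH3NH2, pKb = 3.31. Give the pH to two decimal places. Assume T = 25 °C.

pH = 5.98

CH3NH3+ is the conjugate acid of the weak base CH3NH2.
Kb = 10^(−3.31) = 4.90 × 10^-4
Ka = Kw/Kb = 1.0×10^-14 / 4.90 × 10^-4 = 2.04 × 10^-11
Ka = x²/(0.054 − x) = 2.04 × 10^-11
Since Ka ≪ C₀, x ≈ √(Ka·C₀) = 1.05 × 10^-6 M.
pH = −log(1.05 × 10^-6) = 5.98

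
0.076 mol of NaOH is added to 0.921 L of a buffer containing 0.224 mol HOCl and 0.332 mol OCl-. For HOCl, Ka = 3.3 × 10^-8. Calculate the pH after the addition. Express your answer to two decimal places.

After neutralization: n(HOCl) = 0.148 mol, n(OCl-) = 0.408 mol.
pKa = −log(3.3 × 10^-8) = 7.481
pH = pKa + log([A⁻]/[HA]) = 7.481 + log(0.408/0.148) = 7.481 +0.440

pH = 7.92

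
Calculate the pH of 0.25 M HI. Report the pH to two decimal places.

pH = 0.60

HI is a strong acid and dissociates completely, so [H+] = 0.25 M.
pH = -log(0.25) = 0.60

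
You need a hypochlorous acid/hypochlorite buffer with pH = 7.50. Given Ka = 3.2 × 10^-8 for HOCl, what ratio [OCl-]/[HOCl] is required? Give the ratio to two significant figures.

ratio = 1.0

pKa = -log(3.2 × 10^-8) = 7.495
pH = pKa + log(r) ⇒ log(r) = 7.50 − 7.495 = +0.005
r = [OCl-]/[HOCl] = 10^(+0.005) = 1.01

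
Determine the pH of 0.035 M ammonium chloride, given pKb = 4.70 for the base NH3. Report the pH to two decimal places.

NH4+ is the conjugate acid of the weak base NH3.
Kb = 10^(−4.70) = 2.00 × 10^-5
Ka = Kw/Kb = 1.0×10^-14 / 2.00 × 10^-5 = 5.00 × 10^-10
Let x = [H+] at equilibrium. Ka = x²/(0.035 − x).
Neglecting x in the denominator: x = √(5.00 × 10^-10 × 0.035) = 4.18 × 10^-6 M
Check: 0.012% ionized — well under 5%, approximation valid.
pH = −log[H+] = −log(4.18 × 10^-6) = 5.38

pH = 5.38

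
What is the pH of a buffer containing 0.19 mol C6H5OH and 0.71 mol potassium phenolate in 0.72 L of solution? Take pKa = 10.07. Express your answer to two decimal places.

Using pH = pKa + log([base]/[acid]) with [base]/[acid] = 0.71/0.19:
pH = 10.07 + (+0.573) = 10.64

pH = 10.64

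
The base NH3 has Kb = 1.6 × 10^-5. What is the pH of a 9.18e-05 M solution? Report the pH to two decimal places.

pH = 9.49

NH3 + H2O ⇌ NH4+ + OH-
Kb = x²/(9.18e-05 − x) = 1.6 × 10^-5
The 5% rule fails; solving x² + Kb·x − Kb·C₀ = 0 exactly:
x = [−1.6e-05 + √(1.6e-05² + 5.88e-09)]/2 = 3.12 × 10^-5 M
pOH = −log(3.12 × 10^-5) = 4.51; pH = 14.00 − 4.51 = 9.49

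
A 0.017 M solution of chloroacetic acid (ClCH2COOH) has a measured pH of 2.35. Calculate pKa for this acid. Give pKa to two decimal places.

[H+] = 10^(-2.35) = 4.47 × 10^-3 M
At equilibrium [HA] = 0.017 − 4.47 × 10^-3 = 1.25 × 10^-2 M
Ka = [H+][A-]/[HA] = (4.47 × 10^-3)² / 1.25 × 10^-2 = 1.60 × 10^-3
pKa = -log(1.60 × 10^-3) = 2.80

pKa = 2.80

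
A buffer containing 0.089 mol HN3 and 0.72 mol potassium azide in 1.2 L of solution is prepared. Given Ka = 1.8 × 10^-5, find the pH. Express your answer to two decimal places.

pKa = −log(1.8 × 10^-5) = 4.745
Using pH = pKa + log([base]/[acid]) with [base]/[acid] = 0.72/0.089:
pH = 4.745 + (+0.908) = 5.65

pH = 5.65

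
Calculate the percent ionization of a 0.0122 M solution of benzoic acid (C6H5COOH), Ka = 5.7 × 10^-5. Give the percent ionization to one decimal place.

6.6%

C6H5COOH ⇌ C6H5COO- + H+; let x = [H+] at equilibrium.
Ka = x²/(C₀ − x); solving the quadratic gives x = 8.06 × 10^-4 M.
Fraction ionized = 8.06 × 10^-4 / 0.0122 = 0.0661 → 6.6%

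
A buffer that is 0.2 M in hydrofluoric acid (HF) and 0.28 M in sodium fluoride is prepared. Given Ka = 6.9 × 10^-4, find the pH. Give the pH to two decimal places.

pKa = −log(6.9 × 10^-4) = 3.161
Henderson–Hasselbalch: pH = pKa + log([F-]/[HF]) = 3.161 + log(0.28/0.2)
pH = 3.161 + (+0.146) = 3.31

pH = 3.31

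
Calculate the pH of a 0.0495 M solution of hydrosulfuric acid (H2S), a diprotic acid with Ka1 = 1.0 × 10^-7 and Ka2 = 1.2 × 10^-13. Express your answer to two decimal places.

pH = 4.15

Ka1 ≫ Ka2, so treat the first dissociation as the only significant source of H+.
Ka1 = x²/(0.0495 − x) = 1.0 × 10^-7
x ≈ √(1.0 × 10^-7 × 0.0495) = 7.04 × 10^-5 M
pH = −log(7.04 × 10^-5) = 4.15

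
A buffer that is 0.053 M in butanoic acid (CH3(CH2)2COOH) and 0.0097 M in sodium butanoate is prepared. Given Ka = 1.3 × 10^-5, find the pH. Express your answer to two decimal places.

pH = 4.15

pKa = −log(1.3 × 10^-5) = 4.886
pH = pKa + log([A⁻]/[HA]) = 4.886 + log(0.0097/0.053)
pH = 4.886 + (-0.738) = 4.15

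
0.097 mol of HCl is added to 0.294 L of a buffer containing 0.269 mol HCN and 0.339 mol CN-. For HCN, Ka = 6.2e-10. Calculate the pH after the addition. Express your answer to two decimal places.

After neutralization: n(HCN) = 0.366 mol, n(CN-) = 0.242 mol.
pKa = −log(6.2 × 10^-10) = 9.208
pH = pKa + log(n_CN-/n_HCN) = 9.208 + log(0.242/0.366) = 9.208 + (-0.180)

pH = 9.03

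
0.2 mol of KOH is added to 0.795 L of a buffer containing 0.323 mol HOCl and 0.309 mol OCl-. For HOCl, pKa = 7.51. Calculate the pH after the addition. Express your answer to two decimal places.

pH = 8.13

After neutralization: n(HOCl) = 0.123 mol, n(OCl-) = 0.509 mol.
pH = pKa + log([A⁻]/[HA]) = 7.51 + log(0.509/0.123) = 7.51 +0.617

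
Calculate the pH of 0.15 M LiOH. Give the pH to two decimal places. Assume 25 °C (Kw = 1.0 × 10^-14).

LiOH is a strong base; [OH-] = 0.15 M.
pOH = -log(0.15) = 0.82
pH = 14.00 - 0.82 = 13.18

pH = 13.18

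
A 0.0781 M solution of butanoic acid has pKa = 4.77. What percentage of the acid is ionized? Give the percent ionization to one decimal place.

CH3(CH2)2COOH ⇌ CH3(CH2)2COO- + H+; let x = [H+] at equilibrium.
Ka = 10^(−4.77) = 1.70 × 10^-5
x ≈ √(Ka·C₀) = √(1.70 × 10^-5 × 0.0781) = 1.15 × 10^-3 M
Fraction ionized = 1.15 × 10^-3 / 0.0781 = 0.0147 → 1.5%

1.5%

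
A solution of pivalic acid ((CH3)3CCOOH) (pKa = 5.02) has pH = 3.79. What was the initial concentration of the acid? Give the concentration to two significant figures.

C₀ = 2.9 × 10^-3 M

[H+] = 10^(-3.79) = 1.62 × 10^-4 M = x
Ka = 10^(−5.02) = 9.55 × 10^-6
Ka = x²/(C₀ − x) ⇒ C₀ = x + x²/Ka
C₀ = 1.62 × 10^-4 + (1.62 × 10^-4)²/(9.55 × 10^-6) = 2.91 × 10^-3 M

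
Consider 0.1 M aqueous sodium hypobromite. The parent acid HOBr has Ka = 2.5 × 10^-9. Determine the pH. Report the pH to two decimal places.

OBr- is the conjugate base of the weak acid HOBr.
Kb = Kw/Ka = 1.0×10^-14 / 2.5 × 10^-9 = 4.00 × 10^-6
Kb = [OH-]²/(0.1 − [OH-]) = 4.00 × 10^-6
Neglecting [OH-] in the denominator: [OH-] = √(4.00 × 10^-6 × 0.1) = 6.32 × 10^-4 M
pOH = 3.20, so pH = 14.00 − pOH = 10.80

pH = 10.80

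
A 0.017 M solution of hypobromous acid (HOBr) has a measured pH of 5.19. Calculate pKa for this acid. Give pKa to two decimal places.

pKa = 8.61

[H+] = 10^(-5.19) = 6.46 × 10^-6 M
At equilibrium [HA] = 0.017 − 6.46 × 10^-6 = 1.70 × 10^-2 M
Ka = [H+][A-]/[HA] = (6.46 × 10^-6)² / 1.70 × 10^-2 = 2.45 × 10^-9
pKa = -log(2.45 × 10^-9) = 8.61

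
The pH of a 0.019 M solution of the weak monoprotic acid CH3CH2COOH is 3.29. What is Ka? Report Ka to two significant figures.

[H+] = 10^(-3.29) = 5.13 × 10^-4 M
At equilibrium [HA] = 0.019 − 5.13 × 10^-4 = 1.85 × 10^-2 M
Ka = [H+][A-]/[HA] = (5.13 × 10^-4)² / 1.85 × 10^-2 = 1.4 × 10^-5

Ka = 1.4 × 10^-5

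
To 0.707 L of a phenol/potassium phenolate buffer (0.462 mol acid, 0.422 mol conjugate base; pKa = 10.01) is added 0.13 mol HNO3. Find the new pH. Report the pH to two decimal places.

After neutralization: n(C6H5OH) = 0.592 mol, n(C6H5O-) = 0.292 mol.
pH = pKa + log([A⁻]/[HA]) = 10.01 + log(0.292/0.592) = 10.01 -0.307

pH = 9.70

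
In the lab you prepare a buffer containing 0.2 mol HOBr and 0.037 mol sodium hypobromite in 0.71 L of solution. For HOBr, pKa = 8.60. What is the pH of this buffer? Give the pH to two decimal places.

pH = pKa + log([A⁻]/[HA]) = 8.60 + log(0.037/0.2)
pH = 8.60 + (-0.733) = 7.87

pH = 7.87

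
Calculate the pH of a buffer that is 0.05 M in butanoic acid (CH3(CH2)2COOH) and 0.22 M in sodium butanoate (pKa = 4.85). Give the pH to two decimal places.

pH = 5.49

Henderson–Hasselbalch: pH = pKa + log([CH3(CH2)2COO-]/[CH3(CH2)2COOH]) = 4.85 + log(0.22/0.05)
pH = 4.85 + (+0.643) = 5.49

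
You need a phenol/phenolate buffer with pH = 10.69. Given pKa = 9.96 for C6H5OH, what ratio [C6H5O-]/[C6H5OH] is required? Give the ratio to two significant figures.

ratio = 5.4

pH = pKa + log(r) ⇒ log(r) = 10.69 − 9.96 = +0.73
r = [C6H5O-]/[C6H5OH] = 10^(+0.73) = 5.37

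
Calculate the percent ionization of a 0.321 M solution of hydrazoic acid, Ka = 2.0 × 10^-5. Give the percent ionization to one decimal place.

0.8%

HN3 ⇌ N3- + H+; let x = [H+] at equilibrium.
x ≈ √(Ka·C₀) = √(2.0 × 10^-5 × 0.321) = 2.53 × 10^-3 M
Fraction ionized = 2.53 × 10^-3 / 0.321 = 0.0079 → 0.8%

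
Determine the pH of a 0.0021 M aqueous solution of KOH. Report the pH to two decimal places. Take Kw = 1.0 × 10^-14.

KOH is a strong base; [OH-] = 0.0021 M.
pOH = -log(0.0021) = 2.68
pH = 14.00 - 2.68 = 11.32

pH = 11.32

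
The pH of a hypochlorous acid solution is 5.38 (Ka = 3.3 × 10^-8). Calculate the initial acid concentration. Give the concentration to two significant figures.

C₀ = 5.3 × 10^-4 M

[H+] = 10^(-5.38) = 4.17 × 10^-6 M = x
Ka = x²/(C₀ − x) ⇒ C₀ = x + x²/Ka
C₀ = 4.17 × 10^-6 + (4.17 × 10^-6)²/(3.3 × 10^-8) = 5.31 × 10^-4 M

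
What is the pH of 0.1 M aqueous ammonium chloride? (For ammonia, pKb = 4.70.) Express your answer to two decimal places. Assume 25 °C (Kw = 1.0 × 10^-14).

pH = 5.15

NH4+ is the conjugate acid of the weak base NH3.
Kb = 10^(−4.70) = 2.00 × 10^-5
Ka = Kw/Kb = 1.0×10^-14 / 2.00 × 10^-5 = 5.00 × 10^-10
From the ICE table, Ka = [H+]²/(0.1 − [H+]) = 5.00 × 10^-10.
Assume [H+] ≪ 0.1: [H+] ≈ √(5.00 × 10^-10 × 0.1) = 7.07 × 10^-6 M
pH = −log[H+] = −log(7.07 × 10^-6) = 5.15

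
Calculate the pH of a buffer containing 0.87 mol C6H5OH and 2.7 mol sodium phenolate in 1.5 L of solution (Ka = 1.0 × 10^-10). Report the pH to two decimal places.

pH = 10.49

pKa = −log(1.0 × 10^-10) = 10.000
pH = pKa + log([A⁻]/[HA]) = 10.000 + log(2.7/0.87)
pH = 10.000 + (+0.492) = 10.49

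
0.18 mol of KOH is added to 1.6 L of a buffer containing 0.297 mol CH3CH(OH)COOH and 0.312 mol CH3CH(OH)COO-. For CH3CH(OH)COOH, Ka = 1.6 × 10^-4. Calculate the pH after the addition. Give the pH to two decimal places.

After neutralization: n(CH3CH(OH)COOH) = 0.117 mol, n(CH3CH(OH)COO-) = 0.492 mol.
pKa = −log(1.6 × 10^-4) = 3.796
Henderson–Hasselbalch with mole ratio 0.492/0.117: pH = 3.796 + (+0.624)

pH = 4.42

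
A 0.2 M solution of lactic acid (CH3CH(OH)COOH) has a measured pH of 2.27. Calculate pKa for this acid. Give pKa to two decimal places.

[H+] = 10^(-2.27) = 5.37 × 10^-3 M
At equilibrium [HA] = 0.2 − 5.37 × 10^-3 = 1.95 × 10^-1 M
Ka = [H+][A-]/[HA] = (5.37 × 10^-3)² / 1.95 × 10^-1 = 1.48 × 10^-4
pKa = -log(1.48 × 10^-4) = 3.83

pKa = 3.83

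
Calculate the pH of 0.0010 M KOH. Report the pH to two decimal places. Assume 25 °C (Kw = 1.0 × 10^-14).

pH = 11.00

KOH is a strong base; [OH-] = 0.001 M.
pOH = -log(0.001) = 3.00
pH = 14.00 - 3.00 = 11.00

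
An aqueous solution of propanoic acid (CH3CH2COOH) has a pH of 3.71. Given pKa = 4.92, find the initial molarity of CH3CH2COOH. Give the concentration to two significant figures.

C₀ = 3.4 × 10^-3 M

[H+] = 10^(-3.71) = 1.95 × 10^-4 M = x
Ka = 10^(−4.92) = 1.20 × 10^-5
Ka = x²/(C₀ − x) ⇒ C₀ = x + x²/Ka
C₀ = 1.95 × 10^-4 + (1.95 × 10^-4)²/(1.20 × 10^-5) = 3.36 × 10^-3 M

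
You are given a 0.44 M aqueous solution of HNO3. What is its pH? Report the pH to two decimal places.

HNO3 is a strong acid and dissociates completely, so [H+] = 0.44 M.
pH = -log(0.44) = 0.36

pH = 0.36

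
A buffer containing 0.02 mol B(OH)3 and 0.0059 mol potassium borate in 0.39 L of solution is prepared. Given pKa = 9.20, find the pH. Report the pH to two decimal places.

Using pH = pKa + log([base]/[acid]) with [base]/[acid] = 0.0059/0.02:
pH = 9.20 + (-0.530) = 8.67

pH = 8.67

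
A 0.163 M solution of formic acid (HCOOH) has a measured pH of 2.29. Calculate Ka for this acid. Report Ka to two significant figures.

Ka = 1.7 × 10^-4

[H+] = 10^(-2.29) = 5.13 × 10^-3 M
At equilibrium [HA] = 0.163 − 5.13 × 10^-3 = 1.58 × 10^-1 M
Ka = [H+][A-]/[HA] = (5.13 × 10^-3)² / 1.58 × 10^-1 = 1.7 × 10^-4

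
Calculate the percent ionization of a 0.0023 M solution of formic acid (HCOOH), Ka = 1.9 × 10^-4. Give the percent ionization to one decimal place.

HCOOH ⇌ HCOO- + H+; let x = [H+] at equilibrium.
Solve x² + 0.00019x − 4.37e-07 = 0 → x = 5.73 × 10^-4 M
% ionization = x/C₀ × 100% = 5.73 × 10^-4/0.0023 × 100% = 24.9%

24.9%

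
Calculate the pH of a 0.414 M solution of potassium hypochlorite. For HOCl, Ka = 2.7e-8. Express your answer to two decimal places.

pH = 10.59

OCl- is the conjugate base of the weak acid HOCl.
Kb = Kw/Ka = 1.0×10^-14 / 2.7 × 10^-8 = 3.70 × 10^-7
From the ICE table, Kb = x²/(0.414 − x) = 3.70 × 10^-7.
Assume x ≪ 0.414: x ≈ √(3.70 × 10^-7 × 0.414) = 3.91 × 10^-4 M
pOH = −log(3.91 × 10^-4) = 3.41; pH = 14.00 − 3.41 = 10.59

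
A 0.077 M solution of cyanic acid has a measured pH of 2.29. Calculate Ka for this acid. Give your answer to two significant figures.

[H+] = 10^(-2.29) = 5.13 × 10^-3 M
At equilibrium [HA] = 0.077 − 5.13 × 10^-3 = 7.19 × 10^-2 M
Ka = [H+][A-]/[HA] = (5.13 × 10^-3)² / 7.19 × 10^-2 = 3.7 × 10^-4

Ka = 3.7 × 10^-4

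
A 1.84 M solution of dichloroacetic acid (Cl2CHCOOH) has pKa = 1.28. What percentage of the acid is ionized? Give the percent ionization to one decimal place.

15.5%

Cl2CHCOOH ⇌ Cl2CHCOO- + H+; let x = [H+] at equilibrium.
Ka = 10^(−1.28) = 5.25 × 10^-2
Ka = x²/(C₀ − x); solving the quadratic gives x = 2.86 × 10^-1 M.
% ionization = x/C₀ × 100% = 2.86 × 10^-1/1.84 × 100% = 15.5%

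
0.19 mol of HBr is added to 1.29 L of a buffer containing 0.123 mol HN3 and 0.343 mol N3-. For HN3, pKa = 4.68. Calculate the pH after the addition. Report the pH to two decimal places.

pH = 4.37

Added H+ converts N3- to HN3: HN3 → 0.313 mol, N3- → 0.153 mol.
pH = pKa + log([A⁻]/[HA]) = 4.68 + log(0.153/0.313) = 4.68 -0.311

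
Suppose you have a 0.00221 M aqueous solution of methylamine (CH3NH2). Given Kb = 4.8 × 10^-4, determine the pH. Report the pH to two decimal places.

pH = 10.91

CH3NH2 + H2O ⇌ CH3NH3+ + OH-
Let x = [OH-] at equilibrium. Kb = x²/(0.00221 − x).
x is not negligible relative to C₀; solve x² + 0.00048·x − 1.06e-06 = 0.
x = [−0.00048 + √(0.00048² + 4.24e-06)]/2 = 8.18 × 10^-4 M
pOH = −log(8.18 × 10^-4) = 3.09; pH = 14.00 − 3.09 = 10.91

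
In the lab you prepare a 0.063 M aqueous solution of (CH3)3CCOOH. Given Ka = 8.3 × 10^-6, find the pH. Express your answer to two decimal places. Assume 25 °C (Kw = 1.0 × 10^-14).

(CH3)3CCOOH ⇌ (CH3)3CCOO- + H+
Let x = [H+] at equilibrium. Ka = x²/(0.063 − x).
Assume x ≪ 0.063: x ≈ √(8.3 × 10^-6 × 0.063) = 7.23 × 10^-4 M
pH = −log[H+] = −log(7.23 × 10^-4) = 3.14

pH = 3.14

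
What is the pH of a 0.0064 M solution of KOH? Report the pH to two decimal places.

KOH is a strong base; [OH-] = 0.0064 M.
pOH = -log(0.0064) = 2.19
pH = 14.00 - 2.19 = 11.81

pH = 11.81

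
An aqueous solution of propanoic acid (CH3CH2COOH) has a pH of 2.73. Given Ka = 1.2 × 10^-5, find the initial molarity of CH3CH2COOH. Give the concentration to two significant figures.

[H+] = 10^(-2.73) = 1.86 × 10^-3 M = x
Ka = x²/(C₀ − x) ⇒ C₀ = x + x²/Ka
C₀ = 1.86 × 10^-3 + (1.86 × 10^-3)²/(1.2 × 10^-5) = 2.90 × 10^-1 M

C₀ = 2.9 × 10^-1 M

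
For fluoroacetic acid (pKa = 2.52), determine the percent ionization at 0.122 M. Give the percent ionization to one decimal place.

FCH2COOH ⇌ FCH2COO- + H+; let x = [H+] at equilibrium.
Ka = 10^(−2.52) = 3.02 × 10^-3
Solve x² + 0.00302x − 0.000368 = 0 → x = 1.77 × 10^-2 M
Fraction ionized = 1.77 × 10^-2 / 0.122 = 0.1451 → 14.5%

14.5%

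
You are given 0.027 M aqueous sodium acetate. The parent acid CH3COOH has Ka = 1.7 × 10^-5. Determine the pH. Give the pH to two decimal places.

pH = 8.60

CH3COO- is the conjugate base of the weak acid CH3COOH.
Kb = Kw/Ka = 1.0×10^-14 / 1.7 × 10^-5 = 5.88 × 10^-10
From the ICE table, Kb = x²/(0.027 − x) = 5.88 × 10^-10.
Assume x ≪ 0.027: x ≈ √(5.88 × 10^-10 × 0.027) = 3.98 × 10^-6 M
pOH = 5.40, so pH = 14.00 − pOH = 8.60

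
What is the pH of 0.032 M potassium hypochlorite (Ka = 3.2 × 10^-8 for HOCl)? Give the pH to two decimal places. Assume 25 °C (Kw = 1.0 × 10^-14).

OCl- is the conjugate base of the weak acid HOCl.
Kb = Kw/Ka = 1.0×10^-14 / 3.2 × 10^-8 = 3.12 × 10^-7
From the ICE table, Kb = x²/(0.032 − x) = 3.12 × 10^-7.
Assume x ≪ 0.032: x ≈ √(3.12 × 10^-7 × 0.032) = 9.99 × 10^-5 M
(x/C₀ = 0.31% < 5%, so the approximation holds.)
pOH = −log(9.99 × 10^-5) = 4.00; pH = 14.00 − 4.00 = 10.00

pH = 10.00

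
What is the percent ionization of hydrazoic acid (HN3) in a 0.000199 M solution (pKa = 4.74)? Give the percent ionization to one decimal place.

26.0%

HN3 ⇌ N3- + H+; let x = [H+] at equilibrium.
Ka = 10^(−4.74) = 1.82 × 10^-5
Solve x² + 1.82e-05x − 3.62e-09 = 0 → x = 5.18 × 10^-5 M
% ionization = x/C₀ × 100% = 5.18 × 10^-5/0.000199 × 100% = 26.0%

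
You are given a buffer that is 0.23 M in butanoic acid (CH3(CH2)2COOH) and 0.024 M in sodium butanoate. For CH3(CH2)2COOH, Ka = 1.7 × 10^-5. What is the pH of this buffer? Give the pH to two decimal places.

pH = 3.79

pKa = −log(1.7 × 10^-5) = 4.770
Using pH = pKa + log([base]/[acid]) with [base]/[acid] = 0.024/0.23:
pH = 4.770 + (-0.982) = 3.79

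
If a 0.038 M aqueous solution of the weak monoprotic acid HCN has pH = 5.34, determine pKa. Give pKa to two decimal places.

[H+] = 10^(-5.34) = 4.57 × 10^-6 M
At equilibrium [HA] = 0.038 − 4.57 × 10^-6 = 3.80 × 10^-2 M
Ka = [H+][A-]/[HA] = (4.57 × 10^-6)² / 3.80 × 10^-2 = 5.50 × 10^-10
pKa = -log(5.50 × 10^-10) = 9.26

pKa = 9.26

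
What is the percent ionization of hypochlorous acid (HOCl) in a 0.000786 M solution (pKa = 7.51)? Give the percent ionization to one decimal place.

0.6%

HOCl ⇌ OCl- + H+; let x = [H+] at equilibrium.
Ka = 10^(−7.51) = 3.09 × 10^-8
x ≈ √(Ka·C₀) = √(3.09 × 10^-8 × 0.000786) = 4.93 × 10^-6 M
Fraction ionized = 4.93 × 10^-6 / 0.000786 = 0.0063 → 0.6%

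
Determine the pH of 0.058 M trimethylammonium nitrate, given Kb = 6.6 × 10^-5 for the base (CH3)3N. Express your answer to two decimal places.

pH = 5.53

(CH3)3NH+ is the conjugate acid of the weak base (CH3)3N.
Ka = Kw/Kb = 1.0×10^-14 / 6.6 × 10^-5 = 1.52 × 10^-10
Ka = [H+]²/(0.058 − [H+]) = 1.52 × 10^-10
Since Ka ≪ C₀, [H+] ≈ √(Ka·C₀) = 2.97 × 10^-6 M.
([H+]/C₀ = 0.0051% < 5%, so the approximation holds.)
pH = −log(2.97 × 10^-6) = 5.53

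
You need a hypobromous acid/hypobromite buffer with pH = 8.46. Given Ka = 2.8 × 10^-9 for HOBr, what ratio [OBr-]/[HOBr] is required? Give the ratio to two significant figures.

ratio = 0.81

pKa = -log(2.8 × 10^-9) = 8.553
pH = pKa + log(r) ⇒ log(r) = 8.46 − 8.553 = -0.093
r = [OBr-]/[HOBr] = 10^(-0.093) = 0.807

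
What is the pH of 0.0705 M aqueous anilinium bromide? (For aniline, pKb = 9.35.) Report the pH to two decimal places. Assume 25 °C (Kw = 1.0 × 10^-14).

C6H5NH3+ is the conjugate acid of the weak base C6H5NH2.
Kb = 10^(−9.35) = 4.47 × 10^-10
Ka = Kw/Kb = 1.0×10^-14 / 4.47 × 10^-10 = 2.24 × 10^-5
From the ICE table, Ka = [H+]²/(0.0705 − [H+]) = 2.24 × 10^-5.
Neglecting [H+] in the denominator: [H+] = √(2.24 × 10^-5 × 0.0705) = 1.26 × 10^-3 M
Check: 1.8% ionized — well under 5%, approximation valid.
pH = −log[H+] = −log(1.26 × 10^-3) = 2.90

pH = 2.90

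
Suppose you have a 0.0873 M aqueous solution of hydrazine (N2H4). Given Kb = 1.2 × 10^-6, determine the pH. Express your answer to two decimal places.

pH = 10.51

N2H4 + H2O ⇌ N2H5+ + OH-
From the ICE table, Kb = [OH-]²/(0.0873 − [OH-]) = 1.2 × 10^-6.
Neglecting [OH-] in the denominator: [OH-] = √(1.2 × 10^-6 × 0.0873) = 3.24 × 10^-4 M
([OH-]/C₀ = 0.37% < 5%, so the approximation holds.)
pOH = −log(3.24 × 10^-4) = 3.49; pH = 14.00 − 3.49 = 10.51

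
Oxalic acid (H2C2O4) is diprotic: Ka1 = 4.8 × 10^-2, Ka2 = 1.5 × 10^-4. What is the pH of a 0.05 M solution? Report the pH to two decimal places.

Ka1 ≫ Ka2, so treat the first dissociation as the only significant source of H+.
Ka1 = x²/(0.05 − x) = 4.8 × 10^-2
Solving the quadratic: x = (−Ka1 + √(Ka1² + 4·Ka1·C₀))/2 = 3.06 × 10^-2 M
pH = −log(3.06 × 10^-2) = 1.51

pH = 1.51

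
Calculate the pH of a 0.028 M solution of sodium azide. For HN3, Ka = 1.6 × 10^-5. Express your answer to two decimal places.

pH = 8.62

N3- is the conjugate base of the weak acid HN3.
Kb = Kw/Ka = 1.0×10^-14 / 1.6 × 10^-5 = 6.25 × 10^-10
Let x = [OH-] at equilibrium. Kb = x²/(0.028 − x).
Since Kb ≪ C₀, x ≈ √(Kb·C₀) = 4.18 × 10^-6 M.
pOH = 5.38, so pH = 14.00 − pOH = 8.62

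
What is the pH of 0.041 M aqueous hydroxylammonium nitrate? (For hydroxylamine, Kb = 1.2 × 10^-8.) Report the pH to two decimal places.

NH3OH+ is the conjugate acid of the weak base NH2OH.
Ka = Kw/Kb = 1.0×10^-14 / 1.2 × 10^-8 = 8.33 × 10^-7
Ka = x²/(0.041 − x) = 8.33 × 10^-7
Since Ka ≪ C₀, x ≈ √(Ka·C₀) = 1.85 × 10^-4 M.
Check: 0.45% ionized — well under 5%, approximation valid.
pH = −log[H+] = −log(1.85 × 10^-4) = 3.73

pH = 3.73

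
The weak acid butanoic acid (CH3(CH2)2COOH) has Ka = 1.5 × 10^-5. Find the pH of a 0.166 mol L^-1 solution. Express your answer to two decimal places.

pH = 2.80

CH3(CH2)2COOH ⇌ CH3(CH2)2COO- + H+
Ka = x²/(0.166 − x) = 1.5 × 10^-5
Neglecting x in the denominator: x = √(1.5 × 10^-5 × 0.166) = 1.58 × 10^-3 M
Check: 0.95% ionized — well under 5%, approximation valid.
pH = −log(1.58 × 10^-3) = 2.80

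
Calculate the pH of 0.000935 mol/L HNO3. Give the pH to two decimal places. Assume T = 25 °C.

HNO3 is a strong acid and dissociates completely, so [H+] = 0.000935 M.
pH = -log(0.000935) = 3.03

pH = 3.03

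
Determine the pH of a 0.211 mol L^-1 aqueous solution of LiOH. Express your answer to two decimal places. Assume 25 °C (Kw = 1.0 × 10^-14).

pH = 13.32

LiOH is a strong base; [OH-] = 0.211 M.
pOH = -log(0.211) = 0.68
pH = 14.00 - 0.68 = 13.32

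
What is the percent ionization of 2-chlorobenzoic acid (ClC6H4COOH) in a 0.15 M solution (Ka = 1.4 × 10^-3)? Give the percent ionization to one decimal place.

ClC6H4COOH ⇌ ClC6H4COO- + H+; let x = [H+] at equilibrium.
Solve x² + 0.0014x − 0.00021 = 0 → x = 1.38 × 10^-2 M
Fraction ionized = 1.38 × 10^-2 / 0.15 = 0.0920 → 9.2%

9.2%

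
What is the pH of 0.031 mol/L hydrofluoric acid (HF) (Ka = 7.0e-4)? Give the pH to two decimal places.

pH = 2.36

HF ⇌ F- + H+
Let x = [H+] at equilibrium. Ka = x²/(0.031 − x).
Here C₀/Ka ≈ 44.3, so the small-x approximation fails. Use the quadratic:
x = [−0.0007 + √(0.0007² + 8.68e-05)]/2 = 4.32 × 10^-3 M
pH = −log(4.32 × 10^-3) = 2.36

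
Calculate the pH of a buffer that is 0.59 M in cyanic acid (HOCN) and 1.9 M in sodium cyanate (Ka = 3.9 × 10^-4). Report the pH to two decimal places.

pKa = −log(3.9 × 10^-4) = 3.409
Henderson–Hasselbalch: pH = pKa + log([OCN-]/[HOCN]) = 3.409 + log(1.9/0.59)
pH = 3.409 + (+0.508) = 3.92

pH = 3.92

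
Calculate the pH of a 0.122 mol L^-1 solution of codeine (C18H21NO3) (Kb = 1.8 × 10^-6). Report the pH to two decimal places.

pH = 10.67

C18H21NO3 + H2O ⇌ C18H22NO3+ + OH-
From the ICE table, Kb = [OH-]²/(0.122 − [OH-]) = 1.8 × 10^-6.
Assume [OH-] ≪ 0.122: [OH-] ≈ √(1.8 × 10^-6 × 0.122) = 4.69 × 10^-4 M
pOH = −log(4.69 × 10^-4) = 3.33; pH = 14.00 − 3.33 = 10.67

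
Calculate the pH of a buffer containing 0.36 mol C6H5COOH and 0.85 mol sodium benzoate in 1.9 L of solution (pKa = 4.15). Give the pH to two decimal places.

Using pH = pKa + log([base]/[acid]) with [base]/[acid] = 0.85/0.36:
pH = 4.15 + (+0.373) = 4.52

pH = 4.52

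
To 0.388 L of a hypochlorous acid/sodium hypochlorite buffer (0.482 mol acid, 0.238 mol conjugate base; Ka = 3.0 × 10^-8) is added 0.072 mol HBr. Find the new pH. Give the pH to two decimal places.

pH = 7.00

After neutralization: n(HOCl) = 0.554 mol, n(OCl-) = 0.166 mol.
pKa = −log(3.0 × 10^-8) = 7.523
pH = pKa + log(n_OCl-/n_HOCl) = 7.523 + log(0.166/0.554) = 7.523 + (-0.523)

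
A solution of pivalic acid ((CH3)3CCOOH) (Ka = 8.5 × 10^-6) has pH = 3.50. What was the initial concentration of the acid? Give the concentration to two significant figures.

[H+] = 10^(-3.50) = 3.16 × 10^-4 M = x
Ka = x²/(C₀ − x) ⇒ C₀ = x + x²/Ka
C₀ = 3.16 × 10^-4 + (3.16 × 10^-4)²/(8.5 × 10^-6) = 1.21 × 10^-2 M

C₀ = 1.2 × 10^-2 M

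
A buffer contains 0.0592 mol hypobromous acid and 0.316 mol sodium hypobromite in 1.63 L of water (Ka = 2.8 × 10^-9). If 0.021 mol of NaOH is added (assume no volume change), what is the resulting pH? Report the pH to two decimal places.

OH- converts HOBr to OBr-: HOBr → 0.0382 mol, OBr- → 0.337 mol.
pKa = −log(2.8 × 10^-9) = 8.553
Henderson–Hasselbalch with mole ratio 0.337/0.0382: pH = 8.553 + (+0.946)

pH = 9.50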